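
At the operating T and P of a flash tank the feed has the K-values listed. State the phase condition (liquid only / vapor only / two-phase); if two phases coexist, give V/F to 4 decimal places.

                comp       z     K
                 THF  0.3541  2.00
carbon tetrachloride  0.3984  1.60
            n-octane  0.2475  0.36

ΣzᵢKᵢ = 1.4347; Σzᵢ/Kᵢ = 1.1136.
Both exceed 1, so a two-phase solution exists.
Rachford–Rice: g(ψ) = Σ zᵢ(Kᵢ−1)/(1+ψ(Kᵢ−1)) = 0.
Newton–Raphson from ψ = 0.41:
  ψ = 0.4100: g = 0.22823, g' = -0.4568 → ψ = 0.9096
  ψ = 0.9096: g = -0.03900, g' = -0.7377 → ψ = 0.8567
  ψ = 0.8567: g = -0.00209, g' = -0.6622 → ψ = 0.8536
Converged at ψ = 0.8536.

two-phase, V/F = 0.8536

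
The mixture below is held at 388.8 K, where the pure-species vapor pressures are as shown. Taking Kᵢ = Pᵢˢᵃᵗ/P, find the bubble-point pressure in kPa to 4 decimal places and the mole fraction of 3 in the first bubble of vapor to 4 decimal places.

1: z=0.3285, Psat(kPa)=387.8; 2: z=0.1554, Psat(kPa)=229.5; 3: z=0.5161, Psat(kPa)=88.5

At the bubble point ψ → 0, so ΣzᵢKᵢ = 1 with Kᵢ = Pᵢˢᵃᵗ/P ⇒ P = ΣzᵢPᵢˢᵃᵗ.
P = 0.3285·387.8 + 0.1554·229.5 + 0.5161·88.5 = 208.7314 kPa
yᵢ = zᵢPᵢˢᵃᵗ/P ⇒ y_3 = 0.5161·88.5/208.7314 = 0.2188

Pbub = 208.7314 kPa, y_3 = 0.2188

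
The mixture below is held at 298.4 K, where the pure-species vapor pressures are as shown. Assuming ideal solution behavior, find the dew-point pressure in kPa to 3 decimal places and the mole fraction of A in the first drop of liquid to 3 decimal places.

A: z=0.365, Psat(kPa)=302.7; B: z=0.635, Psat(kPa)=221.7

At the dew point ψ → 1, so Σzᵢ/Kᵢ = 1 with Kᵢ = Pᵢˢᵃᵗ/P ⇒ 1/P = Σzᵢ/Pᵢˢᵃᵗ.
1/P = 0.365/302.7 + 0.635/221.7 = 0.004070 ⇒ P = 245.698 kPa
xᵢ = zᵢP/Pᵢˢᵃᵗ ⇒ x_A = 0.365·245.698/302.7 = 0.296

Pdew = 245.698 kPa, x_A = 0.296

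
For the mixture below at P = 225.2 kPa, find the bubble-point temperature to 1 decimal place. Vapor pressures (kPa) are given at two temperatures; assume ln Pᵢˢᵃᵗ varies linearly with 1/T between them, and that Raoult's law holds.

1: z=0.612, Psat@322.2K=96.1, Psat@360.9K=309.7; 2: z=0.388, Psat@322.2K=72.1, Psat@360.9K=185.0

Bubble-point temperature: ΣzᵢPᵢˢᵃᵗ(T) = P. Interpolate ln Pᵢˢᵃᵗ = aᵢ + bᵢ/T.
  T = 322.2 K: ΣzᵢPᵢˢᵃᵗ = 86.79 kPa
  T = 360.9 K: ΣzᵢPᵢˢᵃᵗ = 261.32 kPa
  T = 341.5 K: ΣzᵢPᵢˢᵃᵗ = 154.94 kPa
  T = 351.2 K: ΣzᵢPᵢˢᵃᵗ = 202.62 kPa
  T = 356.0 K: ΣzᵢPᵢˢᵃᵗ = 230.18 kPa
  T = 353.6 K: ΣzᵢPᵢˢᵃᵗ = 216.05 kPa
Interpolating between 353.6 K and 356.0 K gives T ≈ 355.2 K.

T = 355.2 K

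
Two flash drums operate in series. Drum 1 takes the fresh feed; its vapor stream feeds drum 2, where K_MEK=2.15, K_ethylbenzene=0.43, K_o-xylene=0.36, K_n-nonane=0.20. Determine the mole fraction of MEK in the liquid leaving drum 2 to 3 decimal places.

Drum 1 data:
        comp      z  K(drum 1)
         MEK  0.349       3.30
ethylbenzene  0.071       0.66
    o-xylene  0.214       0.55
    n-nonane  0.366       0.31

Drum 1:
Let ψ₁ = V/F and solve Σ zᵢ(Kᵢ−1)/(1+ψ₁(Kᵢ−1)) = 0.
Feasibility: ΣzᵢKᵢ = 1.430, Σzᵢ/Kᵢ = 1.783 — both > 1, two phases present.
Iterate (Newton) starting at ψ₁ = 0.5:
  ψ₁ = 0.500: g = -0.1656, g' = -0.890 → ψ₁ = 0.314
  ψ₁ = 0.314: g = 0.0046, g' = -0.976 → ψ₁ = 0.319
Converged at ψ₁ = 0.319.
Drum-1 compositions:
  MEK: x = 0.201, y = 0.665
  ethylbenzene: x = 0.080, y = 0.053
  o-xylene: x = 0.250, y = 0.137
  n-nonane: x = 0.469, y = 0.145
Drum-2 feed = drum-1 vapor: z₂ = (0.6646, 0.0526, 0.1374, 0.1454).
Drum 2:
Material balance + equilibrium reduce to Σ zᵢ(Kᵢ−1)/(1+ψ₂(Kᵢ−1)) = 0.
Feasibility: ΣzᵢKᵢ = 1.530, Σzᵢ/Kᵢ = 1.540 — both > 1, two phases present.
Newton iteration, ψ₂⁰ = 0.5:
  ψ₂ = 0.500: g = 0.1201, g' = -0.768 → ψ₂ = 0.656
  ψ₂ = 0.656: g = -0.0090, g' = -0.909 → ψ₂ = 0.647
  ψ₂ = 0.647: g = -0.0001, g' = -0.895 → ψ₂ = 0.646
Converged at ψ₂ = 0.646.
  MEK: x = 0.381, y = 0.820
  ethylbenzene: x = 0.083, y = 0.036
  o-xylene: x = 0.234, y = 0.084
  n-nonane: x = 0.301, y = 0.060

x_MEK (drum 2) = 0.381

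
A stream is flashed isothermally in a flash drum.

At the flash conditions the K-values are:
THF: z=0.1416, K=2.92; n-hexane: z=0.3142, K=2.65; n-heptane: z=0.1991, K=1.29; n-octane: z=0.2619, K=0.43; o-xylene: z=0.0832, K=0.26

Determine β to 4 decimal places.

Material balance + equilibrium reduce to Σ zᵢ(Kᵢ−1)/(1+β(Kᵢ−1)) = 0.
Feasibility: ΣzᵢKᵢ = 1.6372, Σzᵢ/Kᵢ = 1.2505 — both > 1, two phases present.
Newton–Raphson from β = 0.5:
  β = 0.5000: g = 0.16669, g' = -0.6867 → β = 0.7427
  β = 0.7427: g = -0.00307, g' = -0.7533 → β = 0.7387
Converged at β = 0.7387.

β = 0.7387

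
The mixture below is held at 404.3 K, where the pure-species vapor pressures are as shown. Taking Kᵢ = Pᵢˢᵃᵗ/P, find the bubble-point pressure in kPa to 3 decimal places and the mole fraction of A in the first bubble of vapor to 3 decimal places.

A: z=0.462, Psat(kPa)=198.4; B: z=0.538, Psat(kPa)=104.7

Pbub = 147.989 kPa, y_A = 0.619

At the bubble point ψ → 0, so ΣzᵢKᵢ = 1 with Kᵢ = Pᵢˢᵃᵗ/P ⇒ P = ΣzᵢPᵢˢᵃᵗ.
P = 0.462·198.4 + 0.538·104.7 = 147.989 kPa
yᵢ = zᵢPᵢˢᵃᵗ/P ⇒ y_A = 0.462·198.4/147.989 = 0.619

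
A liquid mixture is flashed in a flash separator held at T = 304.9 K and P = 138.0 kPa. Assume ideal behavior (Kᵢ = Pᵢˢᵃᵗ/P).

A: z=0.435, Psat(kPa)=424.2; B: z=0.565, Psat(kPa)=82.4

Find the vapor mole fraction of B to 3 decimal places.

y_B = 0.500

Raoult's law: Kᵢ = Pᵢˢᵃᵗ/P = Pᵢˢᵃᵗ/138.0.
  K_A = 424.2/138.0 = 3.07391, K_B = 82.4/138.0 = 0.59710
Material balance + equilibrium reduce to Σ zᵢ(Kᵢ−1)/(1+ψ(Kᵢ−1)) = 0.
Feasibility: ΣzᵢKᵢ = 1.675, Σzᵢ/Kᵢ = 1.088 — both > 1, two phases present.
Newton iteration, ψ⁰ = 0.5:
  ψ = 0.500: g = 0.1578, g' = -0.595 → ψ = 0.765
  ψ = 0.765: g = 0.0196, g' = -0.471 → ψ = 0.807
Converged at ψ = 0.807.
Compositions from xᵢ = zᵢ/(1+ψ(Kᵢ−1)), yᵢ = Kᵢxᵢ:
  A: x = 0.163, y = 0.500
  B: x = 0.837, y = 0.500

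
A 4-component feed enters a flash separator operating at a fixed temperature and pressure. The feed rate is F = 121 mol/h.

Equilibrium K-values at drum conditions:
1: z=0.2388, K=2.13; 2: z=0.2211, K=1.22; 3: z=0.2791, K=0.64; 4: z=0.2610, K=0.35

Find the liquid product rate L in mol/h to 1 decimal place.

Rachford–Rice: g(ψ) = Σ zᵢ(Kᵢ−1)/(1+ψ(Kᵢ−1)) = 0.
Check two-phase: ΣzᵢKᵢ = 1.0484 > 1 and Σzᵢ/Kᵢ = 1.4752 > 1, so g(0) = 0.0484 > 0 and g(1) = -0.4752 < 0.
Iterate (Newton) starting at ψ = 0.56:
  ψ = 0.5600: g = -0.18402, g' = -0.4522 → ψ = 0.1531
  ψ = 0.1531: g = -0.01762, g' = -0.4081 → ψ = 0.1099
  ψ = 0.1099: g = 0.00021, g' = -0.4186 → ψ = 0.1104
Converged at ψ = 0.1104.
Then V = ψ·F = 0.1104·121 = 13.4 mol/h and L = F − V = 107.6 mol/h.

L = 107.6 mol/h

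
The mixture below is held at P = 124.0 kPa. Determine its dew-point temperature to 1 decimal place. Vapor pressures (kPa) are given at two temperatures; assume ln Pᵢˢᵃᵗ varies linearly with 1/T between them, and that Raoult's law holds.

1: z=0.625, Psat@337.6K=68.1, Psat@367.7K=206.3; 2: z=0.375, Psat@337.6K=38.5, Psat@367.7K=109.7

T = 361.0 K

Dew-point temperature: Σzᵢ·P/Pᵢˢᵃᵗ(T) = 1. Interpolate ln Pᵢˢᵃᵗ = aᵢ + bᵢ/T.
  T = 337.6 K: ΣzᵢP/Pᵢˢᵃᵗ = 2.3458
  T = 367.7 K: ΣzᵢP/Pᵢˢᵃᵗ = 0.7995
  T = 352.6 K: ΣzᵢP/Pᵢˢᵃᵗ = 1.3407
  T = 360.1 K: ΣzᵢP/Pᵢˢᵃᵗ = 1.0315
  T = 363.9 K: ΣzᵢP/Pᵢˢᵃᵗ = 0.9069
  T = 362.0 K: ΣzᵢP/Pᵢˢᵃᵗ = 0.9669
Interpolating between 360.1 K and 362.0 K gives T ≈ 361.0 K.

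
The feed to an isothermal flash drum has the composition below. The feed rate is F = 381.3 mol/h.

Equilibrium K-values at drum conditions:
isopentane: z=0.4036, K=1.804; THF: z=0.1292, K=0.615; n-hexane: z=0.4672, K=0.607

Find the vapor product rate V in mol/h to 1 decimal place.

Material balance + equilibrium reduce to Σ zᵢ(Kᵢ−1)/(1+V/F(Kᵢ−1)) = 0.
g(0) = ΣzᵢKᵢ − 1 = 0.0911 and g(1) = 1 − Σzᵢ/Kᵢ = -0.2035, so a root lies in (0, 1).
Iterate (Newton) starting at V/F = 0.65:
  V/F = 0.6500: g = -0.09983, g' = -0.2768 → V/F = 0.2893
  V/F = 0.2893: g = 0.00012, g' = -0.2878 → V/F = 0.2897
Converged at V/F = 0.2897.
Then V = V/F·F = 0.2897·381.3 = 110.5 mol/h and L = F − V = 270.8 mol/h.

V = 110.5 mol/h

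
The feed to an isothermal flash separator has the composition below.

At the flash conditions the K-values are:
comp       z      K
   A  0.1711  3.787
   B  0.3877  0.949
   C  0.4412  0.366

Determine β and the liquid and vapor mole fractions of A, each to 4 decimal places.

β = 0.1583, x_A = 0.1187, y_A = 0.4496

Material balance + equilibrium reduce to Σ zᵢ(Kᵢ−1)/(1+β(Kᵢ−1)) = 0.
g(0) = ΣzᵢKᵢ − 1 = 0.1774 and g(1) = 1 − Σzᵢ/Kᵢ = -0.6592, so a root lies in (0, 1).
Newton iteration, β⁰ = 0.5:
  β = 0.5000: g = -0.23061, g' = -0.6132 → β = 0.1239
  β = 0.1239: g = 0.03096, g' = -0.9441 → β = 0.1567
  β = 0.1567: g = 0.00137, g' = -0.8634 → β = 0.1583
Converged at β = 0.1583.
Compositions from xᵢ = zᵢ/(1+β(Kᵢ−1)), yᵢ = Kᵢxᵢ:
  A: x = 0.1187, y = 0.4496
  B: x = 0.3909, y = 0.3709
  C: x = 0.4904, y = 0.1795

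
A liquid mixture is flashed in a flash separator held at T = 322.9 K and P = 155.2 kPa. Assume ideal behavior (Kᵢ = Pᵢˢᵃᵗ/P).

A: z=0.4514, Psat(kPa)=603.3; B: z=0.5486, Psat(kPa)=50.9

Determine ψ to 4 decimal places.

Raoult's law: Kᵢ = Pᵢˢᵃᵗ/P = Pᵢˢᵃᵗ/155.2.
  K_A = 603.3/155.2 = 3.887242, K_B = 50.9/155.2 = 0.327964
Material balance + equilibrium reduce to Σ zᵢ(Kᵢ−1)/(1+ψ(Kᵢ−1)) = 0.
g(0) = ΣzᵢKᵢ − 1 = 0.9346 and g(1) = 1 − Σzᵢ/Kᵢ = -0.7889, so a root lies in (0, 1).
Binary case is linear: z₁(K₁−1)(1+ψ(K₂−1)) + z₂(K₂−1)(1+ψ(K₁−1)) = 0
⇒ ψ = [z₁(K₁−1)+z₂(K₂−1)] / [−(K₁−1)(K₂−1)] = 0.93462/1.94033 = 0.4817

ψ = 0.4817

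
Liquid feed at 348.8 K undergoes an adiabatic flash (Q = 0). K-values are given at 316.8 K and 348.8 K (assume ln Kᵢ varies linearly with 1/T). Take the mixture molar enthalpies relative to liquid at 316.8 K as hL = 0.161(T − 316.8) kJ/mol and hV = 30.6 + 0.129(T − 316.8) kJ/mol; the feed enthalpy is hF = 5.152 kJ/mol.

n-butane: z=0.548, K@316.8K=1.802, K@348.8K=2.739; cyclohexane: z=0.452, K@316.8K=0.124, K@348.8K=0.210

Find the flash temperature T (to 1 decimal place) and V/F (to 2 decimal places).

Adiabatic flash: solve Rachford–Rice at each trial T, then check hF = ψ·hV(T) + (1−ψ)·hL(T).
  T = 316.8 K: K = (1.802, 0.124), RR gives ψ = 0.062, H_out = 1.897 kJ/mol
  T = 348.8 K: K = (2.739, 0.210), RR gives ψ = 0.434, H_out = 17.981 kJ/mol
  T = 332.8 K: K = (2.244, 0.163), RR gives ψ = 0.292, H_out = 11.354 kJ/mol
  T = 324.8 K: K = (2.016, 0.143), RR gives ψ = 0.195, H_out = 7.193 kJ/mol
  T = 320.8 K: K = (1.908, 0.133), RR gives ψ = 0.134, H_out = 4.732 kJ/mol
  T = 322.8 K: K = (1.962, 0.138), RR gives ψ = 0.166, H_out = 6.002 kJ/mol
  T = 321.8 K: K = (1.934, 0.136), RR gives ψ = 0.150, H_out = 5.378 kJ/mol
  T = 321.3 K: K = (1.921, 0.134), RR gives ψ = 0.142, H_out = 5.058 kJ/mol
Linear interpolation between T = 321.3 (H_out = 5.058) and T = 321.8 (H_out = 5.378) on hF = 5.152 gives T ≈ 321.4 K, at which ψ = 0.14.

T = 321.4 K, V/F = 0.14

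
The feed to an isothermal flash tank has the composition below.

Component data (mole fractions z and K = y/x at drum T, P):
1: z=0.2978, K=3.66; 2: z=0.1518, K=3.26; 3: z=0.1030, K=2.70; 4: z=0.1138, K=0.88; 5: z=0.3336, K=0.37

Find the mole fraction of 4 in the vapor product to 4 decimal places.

Material balance + equilibrium reduce to Σ zᵢ(Kᵢ−1)/(1+ψ(Kᵢ−1)) = 0.
g(0) = ΣzᵢKᵢ − 1 = 1.0865 and g(1) = 1 − Σzᵢ/Kᵢ = -0.1970, so a root lies in (0, 1).
Iterate (Newton) starting at ψ = 0.3:
  ψ = 0.3000: g = 0.48767, g' = -1.2608 → ψ = 0.6868
  ψ = 0.6868: g = 0.11008, g' = -0.8594 → ψ = 0.8149
  ψ = 0.8149: g = -0.00282, g' = -0.9195 → ψ = 0.8118
Converged at ψ = 0.8118.
Compositions from xᵢ = zᵢ/(1+ψ(Kᵢ−1)), yᵢ = Kᵢxᵢ:
  1: x = 0.0943, y = 0.3450
  2: x = 0.0536, y = 0.1746
  3: x = 0.0433, y = 0.1168
  4: x = 0.1261, y = 0.1110
  5: x = 0.6828, y = 0.2526

y_4 = 0.1110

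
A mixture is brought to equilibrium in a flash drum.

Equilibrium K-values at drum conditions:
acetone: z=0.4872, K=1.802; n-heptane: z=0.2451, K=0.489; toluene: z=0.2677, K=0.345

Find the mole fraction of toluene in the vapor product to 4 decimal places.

y_toluene = 0.1055

Material balance + equilibrium reduce to Σ zᵢ(Kᵢ−1)/(1+ψ(Kᵢ−1)) = 0.
Feasibility: ΣzᵢKᵢ = 1.0901, Σzᵢ/Kᵢ = 1.5475 — both > 1, two phases present.
Iterate (Newton) starting at ψ = 0.5:
  ψ = 0.5000: g = -0.15007, g' = -0.5291 → ψ = 0.2164
  ψ = 0.2164: g = -0.01215, g' = -0.4644 → ψ = 0.1902
Converged at ψ = 0.1902.
Compositions from xᵢ = zᵢ/(1+ψ(Kᵢ−1)), yᵢ = Kᵢxᵢ:
  acetone: x = 0.4227, y = 0.7617
  n-heptane: x = 0.2715, y = 0.1328
  toluene: x = 0.3058, y = 0.1055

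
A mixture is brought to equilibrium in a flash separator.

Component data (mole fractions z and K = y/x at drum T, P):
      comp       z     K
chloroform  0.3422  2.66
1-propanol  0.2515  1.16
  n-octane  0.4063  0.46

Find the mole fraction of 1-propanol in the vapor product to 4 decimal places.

y_1-propanol = 0.2664

Let ψ = V/F and solve Σ zᵢ(Kᵢ−1)/(1+ψ(Kᵢ−1)) = 0.
g(0) = ΣzᵢKᵢ − 1 = 0.3889 and g(1) = 1 − Σzᵢ/Kᵢ = -0.2287, so a root lies in (0, 1).
Newton–Raphson from ψ = 0.45:
  ψ = 0.4500: g = 0.07286, g' = -0.5213 → ψ = 0.5898
  ψ = 0.5898: g = 0.00188, g' = -0.5012 → ψ = 0.5935
Converged at ψ = 0.5935.
Compositions from xᵢ = zᵢ/(1+ψ(Kᵢ−1)), yᵢ = Kᵢxᵢ:
  chloroform: x = 0.1724, y = 0.4585
  1-propanol: x = 0.2297, y = 0.2664
  n-octane: x = 0.5979, y = 0.2751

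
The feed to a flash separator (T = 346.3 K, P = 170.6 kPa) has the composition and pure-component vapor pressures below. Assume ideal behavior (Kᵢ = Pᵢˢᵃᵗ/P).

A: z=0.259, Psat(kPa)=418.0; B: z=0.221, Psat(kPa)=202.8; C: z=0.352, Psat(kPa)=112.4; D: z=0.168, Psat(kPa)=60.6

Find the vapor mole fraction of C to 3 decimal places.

y_C = 0.266

Raoult's law: Kᵢ = Pᵢˢᵃᵗ/P = Pᵢˢᵃᵗ/170.6.
  K_A = 418.0/170.6 = 2.45018, K_B = 202.8/170.6 = 1.18875, K_C = 112.4/170.6 = 0.65885, K_D = 60.6/170.6 = 0.35522
Rachford–Rice: g(V/F) = Σ zᵢ(Kᵢ−1)/(1+V/F(Kᵢ−1)) = 0.
Check two-phase: ΣzᵢKᵢ = 1.189 > 1 and Σzᵢ/Kᵢ = 1.299 > 1, so g(0) = 0.189 > 0 and g(1) = -0.299 < 0.
Newton iteration, V/F⁰ = 0.38:
  V/F = 0.380: g = -0.0004, g' = -0.410 → V/F = 0.379
Converged at V/F = 0.379.
Compositions from xᵢ = zᵢ/(1+V/F(Kᵢ−1)), yᵢ = Kᵢxᵢ:
  A: x = 0.167, y = 0.409
  B: x = 0.206, y = 0.245
  C: x = 0.404, y = 0.266
  D: x = 0.222, y = 0.079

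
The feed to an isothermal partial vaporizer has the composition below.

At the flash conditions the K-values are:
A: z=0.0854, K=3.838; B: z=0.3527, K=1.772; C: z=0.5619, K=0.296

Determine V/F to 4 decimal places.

Rachford–Rice: g(V/F) = Σ zᵢ(Kᵢ−1)/(1+V/F(Kᵢ−1)) = 0.
Check two-phase: ΣzᵢKᵢ = 1.1191 > 1 and Σzᵢ/Kᵢ = 2.1196 > 1, so g(0) = 0.1191 > 0 and g(1) = -1.1196 < 0.
Newton iteration, V/F⁰ = 0.65:
  V/F = 0.6500: g = -0.46281, g' = -1.1248 → V/F = 0.2385
  V/F = 0.2385: g = -0.10095, g' = -0.7967 → V/F = 0.1118
  V/F = 0.1118: g = 0.00523, g' = -0.9026 → V/F = 0.1176
  V/F = 0.1176: g = 0.00002, g' = -0.8943 → V/F = 0.1177
Converged at V/F = 0.1177.

V/F = 0.1177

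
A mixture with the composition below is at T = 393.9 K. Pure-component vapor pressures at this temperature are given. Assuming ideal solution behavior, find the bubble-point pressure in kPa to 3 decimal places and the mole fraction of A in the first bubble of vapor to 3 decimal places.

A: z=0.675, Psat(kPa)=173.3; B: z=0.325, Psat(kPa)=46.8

At the bubble point ψ → 0, so ΣzᵢKᵢ = 1 with Kᵢ = Pᵢˢᵃᵗ/P ⇒ P = ΣzᵢPᵢˢᵃᵗ.
P = 0.675·173.3 + 0.325·46.8 = 132.188 kPa
yᵢ = zᵢPᵢˢᵃᵗ/P ⇒ y_A = 0.675·173.3/132.188 = 0.885

Pbub = 132.188 kPa, y_A = 0.885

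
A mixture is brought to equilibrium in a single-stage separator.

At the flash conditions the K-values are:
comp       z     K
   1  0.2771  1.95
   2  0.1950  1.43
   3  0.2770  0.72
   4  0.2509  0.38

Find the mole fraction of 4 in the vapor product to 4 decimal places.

y_4 = 0.1180

Let ψ = V/F and solve Σ zᵢ(Kᵢ−1)/(1+ψ(Kᵢ−1)) = 0.
g(0) = ΣzᵢKᵢ − 1 = 0.1140 and g(1) = 1 − Σzᵢ/Kᵢ = -0.3235, so a root lies in (0, 1).
Iterate (Newton) starting at ψ = 0.52:
  ψ = 0.5200: g = -0.07562, g' = -0.3759 → ψ = 0.3188
  ψ = 0.3188: g = -0.00326, g' = -0.3512 → ψ = 0.3096
Converged at ψ = 0.3095.
Compositions from xᵢ = zᵢ/(1+ψ(Kᵢ−1)), yᵢ = Kᵢxᵢ:
  1: x = 0.2141, y = 0.4176
  2: x = 0.1721, y = 0.2461
  3: x = 0.3033, y = 0.2184
  4: x = 0.3105, y = 0.1180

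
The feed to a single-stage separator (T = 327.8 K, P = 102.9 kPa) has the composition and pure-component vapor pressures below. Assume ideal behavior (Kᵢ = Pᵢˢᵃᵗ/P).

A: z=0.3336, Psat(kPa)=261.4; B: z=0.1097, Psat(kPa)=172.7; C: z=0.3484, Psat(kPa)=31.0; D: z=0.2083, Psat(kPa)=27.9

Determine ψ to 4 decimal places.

Raoult's law: Kᵢ = Pᵢˢᵃᵗ/P = Pᵢˢᵃᵗ/102.9.
  K_A = 261.4/102.9 = 2.540330, K_B = 172.7/102.9 = 1.678328, K_C = 31.0/102.9 = 0.301263, K_D = 27.9/102.9 = 0.271137
Iterate (Newton) starting at ψ = 0.5:
  ψ = 0.5000: g = -0.26718, g' = -0.9565 → ψ = 0.2207
  ψ = 0.2207: g = -0.02051, g' = -0.8740 → ψ = 0.1972
  ψ = 0.1972: g = 0.00012, g' = -0.8847 → ψ = 0.1973
Converged at ψ = 0.1973.

ψ = 0.1973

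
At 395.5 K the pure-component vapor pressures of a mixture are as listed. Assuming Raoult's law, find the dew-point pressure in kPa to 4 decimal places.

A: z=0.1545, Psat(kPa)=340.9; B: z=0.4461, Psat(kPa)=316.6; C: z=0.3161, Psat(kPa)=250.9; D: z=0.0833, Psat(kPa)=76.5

At the dew point ψ → 1, so Σzᵢ/Kᵢ = 1 with Kᵢ = Pᵢˢᵃᵗ/P ⇒ 1/P = Σzᵢ/Pᵢˢᵃᵗ.
1/P = 0.1545/340.9 + 0.4461/316.6 + 0.3161/250.9 + 0.0833/76.5 = 0.0042110 ⇒ P = 237.4733 kPa

Pdew = 237.4733 kPa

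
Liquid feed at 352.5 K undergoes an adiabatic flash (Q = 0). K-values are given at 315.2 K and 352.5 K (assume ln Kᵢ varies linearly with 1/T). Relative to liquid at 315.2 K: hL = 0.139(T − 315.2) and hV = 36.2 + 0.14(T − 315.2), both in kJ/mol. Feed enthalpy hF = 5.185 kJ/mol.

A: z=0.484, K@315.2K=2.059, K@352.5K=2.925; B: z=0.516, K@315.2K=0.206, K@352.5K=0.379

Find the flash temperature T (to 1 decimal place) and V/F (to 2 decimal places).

T = 316.5 K, V/F = 0.14

Adiabatic flash: solve Rachford–Rice at each trial T, then check hF = ψ·hV(T) + (1−ψ)·hL(T).
  T = 315.2 K: K = (2.059, 0.206), RR gives ψ = 0.122, H_out = 4.428 kJ/mol
  T = 352.5 K: K = (2.925, 0.379), RR gives ψ = 0.511, H_out = 23.714 kJ/mol
  T = 333.9 K: K = (2.479, 0.284), RR gives ψ = 0.328, H_out = 14.465 kJ/mol
  T = 324.5 K: K = (2.264, 0.243), RR gives ψ = 0.231, H_out = 9.666 kJ/mol
  T = 319.9 K: K = (2.162, 0.224), RR gives ψ = 0.180, H_out = 7.161 kJ/mol
  T = 317.5 K: K = (2.109, 0.215), RR gives ψ = 0.151, H_out = 5.791 kJ/mol
Linear interpolation between T = 315.2 (H_out = 4.428) and T = 317.5 (H_out = 5.791) on hF = 5.185 gives T ≈ 316.5 K, at which ψ = 0.14.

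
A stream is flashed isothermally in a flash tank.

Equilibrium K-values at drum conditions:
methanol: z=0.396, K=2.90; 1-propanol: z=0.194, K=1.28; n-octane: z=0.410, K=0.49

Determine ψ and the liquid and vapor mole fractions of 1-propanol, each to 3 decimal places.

Material balance + equilibrium reduce to Σ zᵢ(Kᵢ−1)/(1+ψ(Kᵢ−1)) = 0.
g(0) = ΣzᵢKᵢ − 1 = 0.598 and g(1) = 1 − Σzᵢ/Kᵢ = -0.125, so a root lies in (0, 1).
Newton–Raphson from ψ = 0.5:
  ψ = 0.500: g = 0.1528, g' = -0.580 → ψ = 0.764
  ψ = 0.764: g = 0.0093, g' = -0.534 → ψ = 0.781
Converged at ψ = 0.781.
Compositions from xᵢ = zᵢ/(1+ψ(Kᵢ−1)), yᵢ = Kᵢxᵢ:
  methanol: x = 0.159, y = 0.462
  1-propanol: x = 0.159, y = 0.204
  n-octane: x = 0.681, y = 0.334

ψ = 0.781, x_1-propanol = 0.159, y_1-propanol = 0.204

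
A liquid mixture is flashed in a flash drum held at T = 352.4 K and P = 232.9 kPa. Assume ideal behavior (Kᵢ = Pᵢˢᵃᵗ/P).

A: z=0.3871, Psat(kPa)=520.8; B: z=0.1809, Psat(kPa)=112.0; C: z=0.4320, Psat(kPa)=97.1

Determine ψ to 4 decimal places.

ψ = 0.1901

Raoult's law: Kᵢ = Pᵢˢᵃᵗ/P = Pᵢˢᵃᵗ/232.9.
  K_A = 520.8/232.9 = 2.236153, K_B = 112.0/232.9 = 0.480893, K_C = 97.1/232.9 = 0.416917
Rachford–Rice: g(ψ) = Σ zᵢ(Kᵢ−1)/(1+ψ(Kᵢ−1)) = 0.
Check two-phase: ΣzᵢKᵢ = 1.1327 > 1 and Σzᵢ/Kᵢ = 1.5855 > 1, so g(0) = 0.1327 > 0 and g(1) = -0.5855 < 0.
Iterate (Newton) starting at ψ = 0.39:
  ψ = 0.3900: g = -0.12091, g' = -0.5920 → ψ = 0.1857
  ψ = 0.1857: g = 0.00274, g' = -0.6357 → ψ = 0.1901
Converged at ψ = 0.1901.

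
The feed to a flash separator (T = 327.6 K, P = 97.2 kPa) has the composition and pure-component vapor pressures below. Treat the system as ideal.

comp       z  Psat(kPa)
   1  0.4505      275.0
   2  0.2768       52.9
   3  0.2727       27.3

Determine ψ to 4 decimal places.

ψ = 0.4539

Raoult's law: Kᵢ = Pᵢˢᵃᵗ/P = Pᵢˢᵃᵗ/97.2.
  K_1 = 275.0/97.2 = 2.829218, K_2 = 52.9/97.2 = 0.544239, K_3 = 27.3/97.2 = 0.280864
Rachford–Rice: g(ψ) = Σ zᵢ(Kᵢ−1)/(1+ψ(Kᵢ−1)) = 0.
g(0) = ΣzᵢKᵢ − 1 = 0.5018 and g(1) = 1 − Σzᵢ/Kᵢ = -0.6388, so a root lies in (0, 1).
Iterate (Newton) starting at ψ = 0.57:
  ψ = 0.5700: g = -0.09934, g' = -0.8712 → ψ = 0.4560
  ψ = 0.4560: g = -0.00173, g' = -0.8519 → ψ = 0.4539
Converged at ψ = 0.4539.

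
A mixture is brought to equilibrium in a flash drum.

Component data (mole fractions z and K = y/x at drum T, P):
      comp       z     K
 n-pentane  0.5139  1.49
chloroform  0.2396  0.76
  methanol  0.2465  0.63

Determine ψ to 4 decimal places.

ψ = 0.6686

Newton–Raphson from ψ = 0.5:
  ψ = 0.5000: g = 0.02500, g' = -0.1482 → ψ = 0.6687
  ψ = 0.6687: g = -0.00002, g' = -0.1492 → ψ = 0.6686
Converged at ψ = 0.6686.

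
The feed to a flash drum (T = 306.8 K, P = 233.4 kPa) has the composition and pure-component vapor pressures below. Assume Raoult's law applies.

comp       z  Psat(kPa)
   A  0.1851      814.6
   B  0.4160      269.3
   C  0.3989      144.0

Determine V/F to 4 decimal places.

Raoult's law: Kᵢ = Pᵢˢᵃᵗ/P = Pᵢˢᵃᵗ/233.4.
  K_A = 814.6/233.4 = 3.490146, K_B = 269.3/233.4 = 1.153813, K_C = 144.0/233.4 = 0.616967
Material balance + equilibrium reduce to Σ zᵢ(Kᵢ−1)/(1+V/F(Kᵢ−1)) = 0.
g(0) = ΣzᵢKᵢ − 1 = 0.3721 and g(1) = 1 − Σzᵢ/Kᵢ = -0.0601, so a root lies in (0, 1).
Iterate (Newton) starting at V/F = 0.46:
  V/F = 0.4600: g = 0.08912, g' = -0.3442 → V/F = 0.7190
  V/F = 0.7190: g = 0.01194, g' = -0.2669 → V/F = 0.7637
  V/F = 0.7637: g = 0.00013, g' = -0.2611 → V/F = 0.7642
Converged at V/F = 0.7642.

V/F = 0.7642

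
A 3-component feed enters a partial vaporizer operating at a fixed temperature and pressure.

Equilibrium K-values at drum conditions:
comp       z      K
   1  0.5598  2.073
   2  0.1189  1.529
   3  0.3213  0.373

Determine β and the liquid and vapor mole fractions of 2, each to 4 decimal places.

β = 0.7463, x_2 = 0.0852, y_2 = 0.1303

Material balance + equilibrium reduce to Σ zᵢ(Kᵢ−1)/(1+β(Kᵢ−1)) = 0.
Check two-phase: ΣzᵢKᵢ = 1.4621 > 1 and Σzᵢ/Kᵢ = 1.2092 > 1, so g(0) = 0.4621 > 0 and g(1) = -0.2092 < 0.
Newton–Raphson from β = 0.61:
  β = 0.6100: g = 0.08437, g' = -0.5857 → β = 0.7541
  β = 0.7541: g = -0.00513, g' = -0.6684 → β = 0.7464
  β = 0.7464: g = -0.00002, g' = -0.6621 → β = 0.7463
Converged at β = 0.7463.
Compositions from xᵢ = zᵢ/(1+β(Kᵢ−1)), yᵢ = Kᵢxᵢ:
  1: x = 0.3109, y = 0.6444
  2: x = 0.0852, y = 0.1303
  3: x = 0.6039, y = 0.2253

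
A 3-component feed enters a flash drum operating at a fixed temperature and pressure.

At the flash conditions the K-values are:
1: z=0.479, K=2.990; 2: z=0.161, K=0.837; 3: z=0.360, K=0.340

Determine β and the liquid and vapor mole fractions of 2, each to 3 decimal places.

Let β = V/F and solve Σ zᵢ(Kᵢ−1)/(1+β(Kᵢ−1)) = 0.
Feasibility: ΣzᵢKᵢ = 1.689, Σzᵢ/Kᵢ = 1.411 — both > 1, two phases present.
Newton–Raphson from β = 0.68:
  β = 0.680: g = -0.0555, g' = -0.864 → β = 0.616
  β = 0.616: g = -0.0011, g' = -0.833 → β = 0.614
Converged at β = 0.614.
Compositions from xᵢ = zᵢ/(1+β(Kᵢ−1)), yᵢ = Kᵢxᵢ:
  1: x = 0.216, y = 0.644
  2: x = 0.179, y = 0.150
  3: x = 0.606, y = 0.206

β = 0.614, x_2 = 0.179, y_2 = 0.150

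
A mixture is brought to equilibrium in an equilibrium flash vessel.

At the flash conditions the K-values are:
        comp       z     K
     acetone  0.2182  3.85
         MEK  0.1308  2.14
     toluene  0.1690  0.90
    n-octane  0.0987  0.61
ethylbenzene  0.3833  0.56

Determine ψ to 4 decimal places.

Let ψ = V/F and solve Σ zᵢ(Kᵢ−1)/(1+ψ(Kᵢ−1)) = 0.
g(0) = ΣzᵢKᵢ − 1 = 0.5469 and g(1) = 1 − Σzᵢ/Kᵢ = -0.1518, so a root lies in (0, 1).
Newton iteration, ψ⁰ = 0.64:
  ψ = 0.6400: g = 0.00231, g' = -0.4514 → ψ = 0.6451
Converged at ψ = 0.6451.

ψ = 0.6451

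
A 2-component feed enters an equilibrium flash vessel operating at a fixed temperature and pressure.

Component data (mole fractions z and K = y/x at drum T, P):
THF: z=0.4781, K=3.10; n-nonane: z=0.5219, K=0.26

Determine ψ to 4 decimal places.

Binary case is linear: z₁(K₁−1)(1+ψ(K₂−1)) + z₂(K₂−1)(1+ψ(K₁−1)) = 0
⇒ ψ = [z₁(K₁−1)+z₂(K₂−1)] / [−(K₁−1)(K₂−1)] = 0.61780/1.55400 = 0.3976

ψ = 0.3976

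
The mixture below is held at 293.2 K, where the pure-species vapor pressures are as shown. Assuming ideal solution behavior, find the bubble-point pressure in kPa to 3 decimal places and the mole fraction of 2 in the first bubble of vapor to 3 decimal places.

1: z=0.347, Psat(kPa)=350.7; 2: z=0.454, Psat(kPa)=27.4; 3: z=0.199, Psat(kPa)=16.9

Pbub = 137.496 kPa, y_2 = 0.090

At the bubble point ψ → 0, so ΣzᵢKᵢ = 1 with Kᵢ = Pᵢˢᵃᵗ/P ⇒ P = ΣzᵢPᵢˢᵃᵗ.
P = 0.347·350.7 + 0.454·27.4 + 0.199·16.9 = 137.496 kPa
yᵢ = zᵢPᵢˢᵃᵗ/P ⇒ y_2 = 0.454·27.4/137.496 = 0.090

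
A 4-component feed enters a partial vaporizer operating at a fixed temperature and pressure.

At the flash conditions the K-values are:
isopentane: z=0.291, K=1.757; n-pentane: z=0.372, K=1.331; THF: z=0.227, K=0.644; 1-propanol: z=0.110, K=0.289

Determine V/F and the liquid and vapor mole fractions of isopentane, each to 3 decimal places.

Newton–Raphson from V/F = 0.52:
  V/F = 0.520: g = 0.0399, g' = -0.299 → V/F = 0.653
  V/F = 0.653: g = -0.0027, g' = -0.345 → V/F = 0.645
Converged at V/F = 0.645.
Compositions from xᵢ = zᵢ/(1+V/F(Kᵢ−1)), yᵢ = Kᵢxᵢ:
  isopentane: x = 0.195, y = 0.343
  n-pentane: x = 0.307, y = 0.408
  THF: x = 0.295, y = 0.190
  1-propanol: x = 0.203, y = 0.059

V/F = 0.645, x_isopentane = 0.195, y_isopentane = 0.343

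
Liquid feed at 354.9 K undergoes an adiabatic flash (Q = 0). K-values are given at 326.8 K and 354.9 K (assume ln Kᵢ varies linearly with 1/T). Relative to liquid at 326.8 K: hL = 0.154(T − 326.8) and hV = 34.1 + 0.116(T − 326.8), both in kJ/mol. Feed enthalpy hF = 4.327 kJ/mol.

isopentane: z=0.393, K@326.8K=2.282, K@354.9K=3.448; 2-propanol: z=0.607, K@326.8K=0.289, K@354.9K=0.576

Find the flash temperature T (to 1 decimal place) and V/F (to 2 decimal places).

T = 328.8 K, V/F = 0.12

Adiabatic flash: solve Rachford–Rice at each trial T, then check hF = ψ·hV(T) + (1−ψ)·hL(T).
  T = 326.8 K: K = (2.282, 0.289), RR gives ψ = 0.079, H_out = 2.703 kJ/mol
  T = 354.9 K: K = (3.448, 0.576), RR gives ψ = 0.679, H_out = 26.754 kJ/mol
  T = 340.9 K: K = (2.831, 0.414), RR gives ψ = 0.340, H_out = 13.568 kJ/mol
  T = 333.9 K: K = (2.550, 0.348), RR gives ψ = 0.211, H_out = 8.226 kJ/mol
  T = 330.4 K: K = (2.415, 0.318), RR gives ψ = 0.147, H_out = 5.553 kJ/mol
  T = 328.6 K: K = (2.348, 0.303), RR gives ψ = 0.114, H_out = 4.146 kJ/mol
Linear interpolation between T = 328.6 (H_out = 4.146) and T = 330.4 (H_out = 5.553) on hF = 4.327 gives T ≈ 328.8 K, at which ψ = 0.12.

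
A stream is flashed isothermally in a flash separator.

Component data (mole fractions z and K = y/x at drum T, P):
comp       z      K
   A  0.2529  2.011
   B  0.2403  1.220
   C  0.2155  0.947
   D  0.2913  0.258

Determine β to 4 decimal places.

Rachford–Rice: g(β) = Σ zᵢ(Kᵢ−1)/(1+β(Kᵢ−1)) = 0.
g(0) = ΣzᵢKᵢ − 1 = 0.0810 and g(1) = 1 − Σzᵢ/Kᵢ = -0.6794, so a root lies in (0, 1).
Newton iteration, β⁰ = 0.34:
  β = 0.3400: g = -0.06124, g' = -0.4407 → β = 0.2010
  β = 0.2010: g = -0.00247, g' = -0.4114 → β = 0.1950
Converged at β = 0.1950.

β = 0.1950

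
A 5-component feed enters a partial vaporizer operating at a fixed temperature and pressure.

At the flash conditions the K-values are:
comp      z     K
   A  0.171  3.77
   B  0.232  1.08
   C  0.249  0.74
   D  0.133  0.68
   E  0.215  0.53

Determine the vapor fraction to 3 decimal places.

Material balance + equilibrium reduce to Σ zᵢ(Kᵢ−1)/(1+ψ(Kᵢ−1)) = 0.
g(0) = ΣzᵢKᵢ − 1 = 0.284 and g(1) = 1 − Σzᵢ/Kᵢ = -0.198, so a root lies in (0, 1).
Iterate (Newton) starting at ψ = 0.5:
  ψ = 0.500: g = -0.0407, g' = -0.355 → ψ = 0.385
  ψ = 0.385: g = 0.0033, g' = -0.418 → ψ = 0.393
Converged at ψ = 0.393.

ψ = 0.393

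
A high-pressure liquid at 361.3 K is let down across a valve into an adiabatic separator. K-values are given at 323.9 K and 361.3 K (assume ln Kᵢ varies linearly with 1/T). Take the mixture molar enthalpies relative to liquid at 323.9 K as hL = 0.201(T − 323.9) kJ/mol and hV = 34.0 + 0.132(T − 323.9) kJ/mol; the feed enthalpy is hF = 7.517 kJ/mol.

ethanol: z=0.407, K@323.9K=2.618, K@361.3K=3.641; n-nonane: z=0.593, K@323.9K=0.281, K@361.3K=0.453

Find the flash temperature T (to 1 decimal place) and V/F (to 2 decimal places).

Adiabatic flash: solve Rachford–Rice at each trial T, then check hF = ψ·hV(T) + (1−ψ)·hL(T).
  T = 323.9 K: K = (2.618, 0.281), RR gives ψ = 0.200, H_out = 6.785 kJ/mol
  T = 361.3 K: K = (3.641, 0.453), RR gives ψ = 0.520, H_out = 23.840 kJ/mol
  T = 342.6 K: K = (3.115, 0.361), RR gives ψ = 0.357, H_out = 15.438 kJ/mol
  T = 333.2 K: K = (2.862, 0.320), RR gives ψ = 0.280, H_out = 11.197 kJ/mol
  T = 328.5 K: K = (2.737, 0.300), RR gives ψ = 0.240, H_out = 9.006 kJ/mol
  T = 326.2 K: K = (2.677, 0.290), RR gives ψ = 0.220, H_out = 7.906 kJ/mol
Linear interpolation between T = 323.9 (H_out = 6.785) and T = 326.2 (H_out = 7.906) on hF = 7.517 gives T ≈ 325.4 K, at which ψ = 0.21.

T = 325.4 K, V/F = 0.21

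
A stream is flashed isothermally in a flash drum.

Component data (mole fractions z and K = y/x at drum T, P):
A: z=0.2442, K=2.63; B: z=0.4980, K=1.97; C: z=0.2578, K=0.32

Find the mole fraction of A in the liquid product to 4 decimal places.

x_A = 0.1012

Let ψ = V/F and solve Σ zᵢ(Kᵢ−1)/(1+ψ(Kᵢ−1)) = 0.
Check two-phase: ΣzᵢKᵢ = 1.7058 > 1 and Σzᵢ/Kᵢ = 1.1513 > 1, so g(0) = 0.7058 > 0 and g(1) = -0.1513 < 0.
Newton–Raphson from ψ = 0.5:
  ψ = 0.5000: g = 0.27899, g' = -0.6831 → ψ = 0.9084
  ψ = 0.9084: g = -0.04134, g' = -1.0536 → ψ = 0.8692
  ψ = 0.8692: g = -0.00187, g' = -0.9618 → ψ = 0.8672
Converged at ψ = 0.8672.
Compositions from xᵢ = zᵢ/(1+ψ(Kᵢ−1)), yᵢ = Kᵢxᵢ:
  A: x = 0.1012, y = 0.2661
  B: x = 0.2705, y = 0.5328
  C: x = 0.6283, y = 0.2011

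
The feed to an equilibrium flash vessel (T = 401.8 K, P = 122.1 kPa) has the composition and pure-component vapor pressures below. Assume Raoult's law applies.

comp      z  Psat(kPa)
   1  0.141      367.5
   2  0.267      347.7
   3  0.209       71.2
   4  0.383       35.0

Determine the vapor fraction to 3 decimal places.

Raoult's law: Kᵢ = Pᵢˢᵃᵗ/P = Pᵢˢᵃᵗ/122.1.
  K_1 = 367.5/122.1 = 3.00983, K_2 = 347.7/122.1 = 2.84767, K_3 = 71.2/122.1 = 0.58313, K_4 = 35.0/122.1 = 0.28665
Rachford–Rice: g(ψ) = Σ zᵢ(Kᵢ−1)/(1+ψ(Kᵢ−1)) = 0.
Check two-phase: ΣzᵢKᵢ = 1.416 > 1 and Σzᵢ/Kᵢ = 1.835 > 1, so g(0) = 0.416 > 0 and g(1) = -0.835 < 0.
Iterate (Newton) starting at ψ = 0.5:
  ψ = 0.500: g = -0.1370, g' = -0.917 → ψ = 0.351
  ψ = 0.351: g = -0.0007, g' = -0.928 → ψ = 0.350
Converged at ψ = 0.350.

ψ = 0.350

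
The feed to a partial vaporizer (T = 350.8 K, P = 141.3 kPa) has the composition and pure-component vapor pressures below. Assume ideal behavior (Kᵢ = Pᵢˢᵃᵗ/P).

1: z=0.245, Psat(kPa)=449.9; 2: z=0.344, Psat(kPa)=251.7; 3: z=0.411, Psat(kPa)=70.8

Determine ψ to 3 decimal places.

ψ = 0.836

Raoult's law: Kᵢ = Pᵢˢᵃᵗ/P = Pᵢˢᵃᵗ/141.3.
  K_1 = 449.9/141.3 = 3.18401, K_2 = 251.7/141.3 = 1.78132, K_3 = 70.8/141.3 = 0.50106
Iterate (Newton) starting at ψ = 0.5:
  ψ = 0.500: g = 0.1758, g' = -0.557 → ψ = 0.816
  ψ = 0.816: g = 0.0108, g' = -0.520 → ψ = 0.836
Converged at ψ = 0.836.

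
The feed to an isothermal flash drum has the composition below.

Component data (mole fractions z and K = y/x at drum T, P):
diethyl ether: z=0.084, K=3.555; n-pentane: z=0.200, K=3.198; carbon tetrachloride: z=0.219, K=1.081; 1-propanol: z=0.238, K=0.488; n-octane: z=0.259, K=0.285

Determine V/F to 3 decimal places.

V/F = 0.329

Rachford–Rice: g(V/F) = Σ zᵢ(Kᵢ−1)/(1+V/F(Kᵢ−1)) = 0.
Feasibility: ΣzᵢKᵢ = 1.365, Σzᵢ/Kᵢ = 1.685 — both > 1, two phases present.
Newton–Raphson from V/F = 0.5:
  V/F = 0.500: g = -0.1313, g' = -0.760 → V/F = 0.327
  V/F = 0.327: g = 0.0018, g' = -0.807 → V/F = 0.329
Converged at V/F = 0.329.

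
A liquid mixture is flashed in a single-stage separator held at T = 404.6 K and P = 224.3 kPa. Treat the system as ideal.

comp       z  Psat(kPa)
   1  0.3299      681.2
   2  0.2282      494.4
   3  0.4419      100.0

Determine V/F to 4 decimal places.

Raoult's law: Kᵢ = Pᵢˢᵃᵗ/P = Pᵢˢᵃᵗ/224.3.
  K_1 = 681.2/224.3 = 3.037004, K_2 = 494.4/224.3 = 2.204191, K_3 = 100.0/224.3 = 0.445831
Rachford–Rice: g(V/F) = Σ zᵢ(Kᵢ−1)/(1+V/F(Kᵢ−1)) = 0.
g(0) = ΣzᵢKᵢ − 1 = 0.7019 and g(1) = 1 − Σzᵢ/Kᵢ = -0.2033, so a root lies in (0, 1).
Newton–Raphson from V/F = 0.46:
  V/F = 0.4600: g = 0.19510, g' = -0.7463 → V/F = 0.7214
  V/F = 0.7214: g = 0.01118, g' = -0.6959 → V/F = 0.7375
  V/F = 0.7375: g = -0.00003, g' = -0.6996 → V/F = 0.7374
Converged at V/F = 0.7374.

V/F = 0.7374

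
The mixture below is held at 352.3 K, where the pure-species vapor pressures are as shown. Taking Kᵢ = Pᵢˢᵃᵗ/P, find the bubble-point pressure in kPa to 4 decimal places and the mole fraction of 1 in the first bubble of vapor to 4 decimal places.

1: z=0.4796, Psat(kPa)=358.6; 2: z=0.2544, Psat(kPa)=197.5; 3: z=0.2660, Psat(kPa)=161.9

Pbub = 265.2940 kPa, y_1 = 0.6483

At the bubble point ψ → 0, so ΣzᵢKᵢ = 1 with Kᵢ = Pᵢˢᵃᵗ/P ⇒ P = ΣzᵢPᵢˢᵃᵗ.
P = 0.4796·358.6 + 0.2544·197.5 + 0.2660·161.9 = 265.2940 kPa
yᵢ = zᵢPᵢˢᵃᵗ/P ⇒ y_1 = 0.4796·358.6/265.2940 = 0.6483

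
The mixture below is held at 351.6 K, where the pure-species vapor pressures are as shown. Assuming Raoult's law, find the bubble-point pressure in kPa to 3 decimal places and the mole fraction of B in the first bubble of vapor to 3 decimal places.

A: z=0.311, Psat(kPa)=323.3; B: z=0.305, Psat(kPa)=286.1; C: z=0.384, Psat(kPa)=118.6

Pbub = 233.349 kPa, y_B = 0.374

At the bubble point ψ → 0, so ΣzᵢKᵢ = 1 with Kᵢ = Pᵢˢᵃᵗ/P ⇒ P = ΣzᵢPᵢˢᵃᵗ.
P = 0.311·323.3 + 0.305·286.1 + 0.384·118.6 = 233.349 kPa
yᵢ = zᵢPᵢˢᵃᵗ/P ⇒ y_B = 0.305·286.1/233.349 = 0.374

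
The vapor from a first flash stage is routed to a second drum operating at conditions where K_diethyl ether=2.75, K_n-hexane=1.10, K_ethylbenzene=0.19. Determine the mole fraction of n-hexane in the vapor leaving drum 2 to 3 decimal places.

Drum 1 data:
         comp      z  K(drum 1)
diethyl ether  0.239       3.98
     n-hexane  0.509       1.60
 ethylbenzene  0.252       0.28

Drum 1:
Material balance + equilibrium reduce to Σ zᵢ(Kᵢ−1)/(1+ψ₁(Kᵢ−1)) = 0.
g(0) = ΣzᵢKᵢ − 1 = 0.836 and g(1) = 1 − Σzᵢ/Kᵢ = -0.278, so a root lies in (0, 1).
Newton–Raphson from ψ₁ = 0.35:
  ψ₁ = 0.350: g = 0.3584, g' = -0.867 → ψ₁ = 0.763
  ψ₁ = 0.763: g = 0.0241, g' = -0.928 → ψ₁ = 0.789
Converged at ψ₁ = 0.789.
Drum-1 compositions:
  diethyl ether: x = 0.071, y = 0.284
  n-hexane: x = 0.345, y = 0.553
  ethylbenzene: x = 0.583, y = 0.163
Drum-2 feed = drum-1 vapor: z₂ = (0.2839, 0.5528, 0.1633).
Drum 2:
Iterate (Newton) starting at ψ₂ = 0.41:
  ψ₂ = 0.410: g = 0.1444, g' = -0.540 → ψ₂ = 0.677
  ψ₂ = 0.677: g = -0.0139, g' = -0.713 → ψ₂ = 0.658
  ψ₂ = 0.658: g = -0.0003, g' = -0.684 → ψ₂ = 0.657
Converged at ψ₂ = 0.657.
  diethyl ether: x = 0.132, y = 0.363
  n-hexane: x = 0.519, y = 0.571
  ethylbenzene: x = 0.349, y = 0.066

y_n-hexane (drum 2) = 0.571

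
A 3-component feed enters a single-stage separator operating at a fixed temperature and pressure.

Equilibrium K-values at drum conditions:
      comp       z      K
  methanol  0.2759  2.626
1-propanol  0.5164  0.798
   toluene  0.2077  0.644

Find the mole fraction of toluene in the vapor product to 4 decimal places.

Newton iteration, ψ⁰ = 0.5:
  ψ = 0.5000: g = 0.04146, g' = -0.2869 → ψ = 0.6445
  ψ = 0.6445: g = 0.00318, g' = -0.2461 → ψ = 0.6574
  ψ = 0.6574: g = 0.00002, g' = -0.2433 → ψ = 0.6575
Converged at ψ = 0.6575.
Compositions from xᵢ = zᵢ/(1+ψ(Kᵢ−1)), yᵢ = Kᵢxᵢ:
  methanol: x = 0.1333, y = 0.3502
  1-propanol: x = 0.5955, y = 0.4752
  toluene: x = 0.2712, y = 0.1746

y_toluene = 0.1746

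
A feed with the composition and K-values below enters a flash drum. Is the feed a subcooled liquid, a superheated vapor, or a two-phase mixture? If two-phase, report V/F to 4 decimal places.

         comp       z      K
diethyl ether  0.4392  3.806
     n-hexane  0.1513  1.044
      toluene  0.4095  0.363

two-phase, V/F = 0.6475

ΣzᵢKᵢ = 1.9782; Σzᵢ/Kᵢ = 1.3884.
Both exceed 1, so a two-phase solution exists.
Newton–Raphson from ψ = 0.5:
  ψ = 0.5000: g = 0.13661, g' = -0.9569 → ψ = 0.6428
  ψ = 0.6428: g = 0.00435, g' = -0.9167 → ψ = 0.6475
Converged at ψ = 0.6475.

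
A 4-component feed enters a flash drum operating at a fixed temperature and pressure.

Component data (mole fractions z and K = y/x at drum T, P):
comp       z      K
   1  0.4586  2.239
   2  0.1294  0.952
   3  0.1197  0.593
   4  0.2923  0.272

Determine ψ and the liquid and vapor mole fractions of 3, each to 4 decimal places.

Rachford–Rice: g(ψ) = Σ zᵢ(Kᵢ−1)/(1+ψ(Kᵢ−1)) = 0.
g(0) = ΣzᵢKᵢ − 1 = 0.3005 and g(1) = 1 − Σzᵢ/Kᵢ = -0.6172, so a root lies in (0, 1).
Iterate (Newton) starting at ψ = 0.58:
  ψ = 0.5800: g = -0.10785, g' = -0.7367 → ψ = 0.4336
  ψ = 0.4336: g = -0.00682, g' = -0.6583 → ψ = 0.4232
Converged at ψ = 0.4232.
Compositions from xᵢ = zᵢ/(1+ψ(Kᵢ−1)), yᵢ = Kᵢxᵢ:
  1: x = 0.3008, y = 0.6736
  2: x = 0.1321, y = 0.1257
  3: x = 0.1446, y = 0.0858
  4: x = 0.4225, y = 0.1149

ψ = 0.4232, x_3 = 0.1446, y_3 = 0.0858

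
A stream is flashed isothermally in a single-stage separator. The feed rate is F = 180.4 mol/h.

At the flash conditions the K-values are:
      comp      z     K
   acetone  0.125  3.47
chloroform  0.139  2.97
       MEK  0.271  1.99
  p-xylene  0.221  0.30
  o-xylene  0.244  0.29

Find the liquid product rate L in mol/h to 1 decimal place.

Rachford–Rice: g(V/F) = Σ zᵢ(Kᵢ−1)/(1+V/F(Kᵢ−1)) = 0.
Check two-phase: ΣzᵢKᵢ = 1.523 > 1 and Σzᵢ/Kᵢ = 1.797 > 1, so g(0) = 0.523 > 0 and g(1) = -0.797 < 0.
Newton–Raphson from V/F = 0.5:
  V/F = 0.500: g = -0.0510, g' = -0.960 → V/F = 0.447
  V/F = 0.447: g = -0.0005, g' = -0.946 → V/F = 0.446
Converged at V/F = 0.446.
Then V = V/F·F = 0.4464·180.4 = 80.5 mol/h and L = F − V = 99.9 mol/h.

L = 99.9 mol/h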